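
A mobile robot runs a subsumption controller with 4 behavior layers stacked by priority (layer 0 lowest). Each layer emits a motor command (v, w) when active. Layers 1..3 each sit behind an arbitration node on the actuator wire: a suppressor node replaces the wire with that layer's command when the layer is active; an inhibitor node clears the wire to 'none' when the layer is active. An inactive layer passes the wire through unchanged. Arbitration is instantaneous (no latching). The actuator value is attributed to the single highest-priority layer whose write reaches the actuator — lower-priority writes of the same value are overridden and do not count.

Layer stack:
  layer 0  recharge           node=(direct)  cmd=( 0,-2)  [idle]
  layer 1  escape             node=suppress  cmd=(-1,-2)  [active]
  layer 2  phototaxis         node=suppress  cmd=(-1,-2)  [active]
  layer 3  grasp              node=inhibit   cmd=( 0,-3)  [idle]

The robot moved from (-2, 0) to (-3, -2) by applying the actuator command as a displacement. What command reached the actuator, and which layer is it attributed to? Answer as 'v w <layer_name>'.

-1 -2 phototaxis

displacement = (-3, -2) − (-2, 0) = (-1, -2)
[0] recharge off; wire := none
[1] escape on (suppress); wire := (-1, -2)
[2] phototaxis on (suppress); wire := (-1, -2)
[3] grasp off; pass (-1, -2)
output (-1, -2) — from layer 2 (phototaxis)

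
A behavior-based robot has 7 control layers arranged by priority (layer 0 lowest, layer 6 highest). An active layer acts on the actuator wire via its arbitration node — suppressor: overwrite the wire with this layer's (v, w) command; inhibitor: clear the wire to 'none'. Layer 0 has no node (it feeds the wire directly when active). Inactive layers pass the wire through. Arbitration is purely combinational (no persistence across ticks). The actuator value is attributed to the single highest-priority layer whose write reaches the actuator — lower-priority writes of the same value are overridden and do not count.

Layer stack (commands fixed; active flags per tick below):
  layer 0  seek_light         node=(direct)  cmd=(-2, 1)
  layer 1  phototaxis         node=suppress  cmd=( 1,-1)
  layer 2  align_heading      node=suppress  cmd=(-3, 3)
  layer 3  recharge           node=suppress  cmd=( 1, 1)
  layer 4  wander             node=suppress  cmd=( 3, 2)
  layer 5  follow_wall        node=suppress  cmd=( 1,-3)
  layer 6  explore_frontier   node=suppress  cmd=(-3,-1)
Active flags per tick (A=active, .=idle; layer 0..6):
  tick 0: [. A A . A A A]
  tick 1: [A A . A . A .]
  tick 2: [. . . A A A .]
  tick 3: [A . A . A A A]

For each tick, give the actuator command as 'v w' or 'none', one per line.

tick 0:
  layer 0 (seek_light) idle — none
  layer 1 (phototaxis) active — suppresses: (1, -1)
  layer 2 (align_heading) active — suppresses: (-3, 3)
  layer 3 (recharge) idle — unchanged: (-3, 3)
  layer 4 (wander) active — suppresses: (3, 2)
  layer 5 (follow_wall) active — suppresses: (1, -3)
  layer 6 (explore_frontier) active — suppresses: (-3, -1)
  → actuator (-3, -1)
tick 1:
  layer 0 (seek_light) active — direct: (-2, 1)
  layer 1 (phototaxis) active — suppresses: (1, -1)
  layer 2 (align_heading) idle — unchanged: (1, -1)
  layer 3 (recharge) active — suppresses: (1, 1)
  layer 4 (wander) idle — unchanged: (1, 1)
  layer 5 (follow_wall) active — suppresses: (1, -3)
  layer 6 (explore_frontier) idle — unchanged: (1, -3)
  → actuator (1, -3)
tick 2:
  layer 0 (seek_light) idle — none
  layer 1 (phototaxis) idle — unchanged: none
  layer 2 (align_heading) idle — unchanged: none
  layer 3 (recharge) active — suppresses: (1, 1)
  layer 4 (wander) active — suppresses: (3, 2)
  layer 5 (follow_wall) active — suppresses: (1, -3)
  layer 6 (explore_frontier) idle — unchanged: (1, -3)
  → actuator (1, -3)
tick 3:
  layer 0 (seek_light) active — direct: (-2, 1)
  layer 1 (phototaxis) idle — unchanged: (-2, 1)
  layer 2 (align_heading) active — suppresses: (-3, 3)
  layer 3 (recharge) idle — unchanged: (-3, 3)
  layer 4 (wander) active — suppresses: (3, 2)
  layer 5 (follow_wall) active — suppresses: (1, -3)
  layer 6 (explore_frontier) active — suppresses: (-3, -1)
  → actuator (-3, -1)

-3 -1
1 -3
1 -3
-3 -1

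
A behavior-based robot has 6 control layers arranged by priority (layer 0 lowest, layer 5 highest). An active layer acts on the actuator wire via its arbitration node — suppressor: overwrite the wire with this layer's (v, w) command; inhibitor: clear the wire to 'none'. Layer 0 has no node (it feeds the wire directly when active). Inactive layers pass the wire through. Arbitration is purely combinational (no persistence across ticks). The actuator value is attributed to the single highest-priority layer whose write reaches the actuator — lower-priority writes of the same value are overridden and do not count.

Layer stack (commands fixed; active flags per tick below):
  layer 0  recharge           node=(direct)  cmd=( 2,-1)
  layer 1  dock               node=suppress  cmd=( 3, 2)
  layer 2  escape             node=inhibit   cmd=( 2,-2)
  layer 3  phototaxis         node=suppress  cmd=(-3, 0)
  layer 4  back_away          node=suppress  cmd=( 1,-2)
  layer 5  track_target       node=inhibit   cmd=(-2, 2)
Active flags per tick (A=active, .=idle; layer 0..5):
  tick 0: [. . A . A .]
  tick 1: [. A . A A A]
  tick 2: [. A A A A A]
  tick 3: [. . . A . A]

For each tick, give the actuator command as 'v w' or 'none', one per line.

tick 0:
  L0 recharge: idle → wire = none
  L1 dock: idle → wire stays none
  L2 escape: active, inhibitor → wire = none
  L3 phototaxis: idle → wire stays none
  L4 back_away: active, suppressor → wire = (1, -2)
  L5 track_target: idle → wire stays (1, -2)
  actuator = (1, -2)
tick 1:
  L0 recharge: idle → wire = none
  L1 dock: active, suppressor → wire = (3, 2)
  L2 escape: idle → wire stays (3, 2)
  L3 phototaxis: active, suppressor → wire = (-3, 0)
  L4 back_away: active, suppressor → wire = (1, -2)
  L5 track_target: active, inhibitor → wire = none
  actuator = none
tick 2:
  L0 recharge: idle → wire = none
  L1 dock: active, suppressor → wire = (3, 2)
  L2 escape: active, inhibitor → wire = none
  L3 phototaxis: active, suppressor → wire = (-3, 0)
  L4 back_away: active, suppressor → wire = (1, -2)
  L5 track_target: active, inhibitor → wire = none
  actuator = none
tick 3:
  L0 recharge: idle → wire = none
  L1 dock: idle → wire stays none
  L2 escape: idle → wire stays none
  L3 phototaxis: active, suppressor → wire = (-3, 0)
  L4 back_away: idle → wire stays (-3, 0)
  L5 track_target: active, inhibitor → wire = none
  actuator = none

1 -2
none
none
none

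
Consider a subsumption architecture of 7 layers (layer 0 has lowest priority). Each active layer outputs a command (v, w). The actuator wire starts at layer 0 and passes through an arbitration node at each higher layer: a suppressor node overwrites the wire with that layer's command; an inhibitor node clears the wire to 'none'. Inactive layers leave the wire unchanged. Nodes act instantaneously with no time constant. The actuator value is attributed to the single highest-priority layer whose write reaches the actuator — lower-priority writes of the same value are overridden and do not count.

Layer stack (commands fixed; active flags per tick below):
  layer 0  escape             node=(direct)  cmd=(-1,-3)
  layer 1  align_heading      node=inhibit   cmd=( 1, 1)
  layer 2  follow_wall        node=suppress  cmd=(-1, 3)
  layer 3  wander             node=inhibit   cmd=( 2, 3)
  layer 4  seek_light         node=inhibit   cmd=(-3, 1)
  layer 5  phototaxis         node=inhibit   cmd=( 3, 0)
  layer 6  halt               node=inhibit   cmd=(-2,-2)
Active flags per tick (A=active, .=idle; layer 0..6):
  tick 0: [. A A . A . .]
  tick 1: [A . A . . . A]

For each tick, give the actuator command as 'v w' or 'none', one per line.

tick 0:
  [0] escape off; wire := none
  [1] align_heading on (inhibit); wire := none
  [2] follow_wall on (suppress); wire := (-1, 3)
  [3] wander off; pass (-1, 3)
  [4] seek_light on (inhibit); wire := none
  [5] phototaxis off; pass none
  [6] halt off; pass none
  output none
tick 1:
  [0] escape on; wire := (-1, -3)
  [1] align_heading off; pass (-1, -3)
  [2] follow_wall on (suppress); wire := (-1, 3)
  [3] wander off; pass (-1, 3)
  [4] seek_light off; pass (-1, 3)
  [5] phototaxis off; pass (-1, 3)
  [6] halt on (inhibit); wire := none
  output none

none
none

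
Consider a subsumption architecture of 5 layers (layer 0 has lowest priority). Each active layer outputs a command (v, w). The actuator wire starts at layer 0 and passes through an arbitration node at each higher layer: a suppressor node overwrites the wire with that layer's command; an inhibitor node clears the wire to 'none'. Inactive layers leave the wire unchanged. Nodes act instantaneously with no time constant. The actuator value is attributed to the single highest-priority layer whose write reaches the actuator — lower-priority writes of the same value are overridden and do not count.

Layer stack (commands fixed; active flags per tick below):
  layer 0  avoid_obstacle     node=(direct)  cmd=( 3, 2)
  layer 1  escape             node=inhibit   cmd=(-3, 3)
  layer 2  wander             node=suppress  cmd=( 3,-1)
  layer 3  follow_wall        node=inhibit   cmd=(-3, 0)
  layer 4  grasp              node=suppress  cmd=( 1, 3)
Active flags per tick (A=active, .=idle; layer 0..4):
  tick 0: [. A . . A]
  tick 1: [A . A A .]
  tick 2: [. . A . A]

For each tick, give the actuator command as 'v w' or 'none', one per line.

tick 0:
  L0 avoid_obstacle: idle → wire = none
  L1 escape: active, inhibitor → wire = none
  L2 wander: idle → wire stays none
  L3 follow_wall: idle → wire stays none
  L4 grasp: active, suppressor → wire = (1, 3)
  actuator = (1, 3)
tick 1:
  L0 avoid_obstacle: active, feeds wire = (3, 2)
  L1 escape: idle → wire stays (3, 2)
  L2 wander: active, suppressor → wire = (3, -1)
  L3 follow_wall: active, inhibitor → wire = none
  L4 grasp: idle → wire stays none
  actuator = none
tick 2:
  L0 avoid_obstacle: idle → wire = none
  L1 escape: idle → wire stays none
  L2 wander: active, suppressor → wire = (3, -1)
  L3 follow_wall: idle → wire stays (3, -1)
  L4 grasp: active, suppressor → wire = (1, 3)
  actuator = (1, 3)

1 3
none
1 3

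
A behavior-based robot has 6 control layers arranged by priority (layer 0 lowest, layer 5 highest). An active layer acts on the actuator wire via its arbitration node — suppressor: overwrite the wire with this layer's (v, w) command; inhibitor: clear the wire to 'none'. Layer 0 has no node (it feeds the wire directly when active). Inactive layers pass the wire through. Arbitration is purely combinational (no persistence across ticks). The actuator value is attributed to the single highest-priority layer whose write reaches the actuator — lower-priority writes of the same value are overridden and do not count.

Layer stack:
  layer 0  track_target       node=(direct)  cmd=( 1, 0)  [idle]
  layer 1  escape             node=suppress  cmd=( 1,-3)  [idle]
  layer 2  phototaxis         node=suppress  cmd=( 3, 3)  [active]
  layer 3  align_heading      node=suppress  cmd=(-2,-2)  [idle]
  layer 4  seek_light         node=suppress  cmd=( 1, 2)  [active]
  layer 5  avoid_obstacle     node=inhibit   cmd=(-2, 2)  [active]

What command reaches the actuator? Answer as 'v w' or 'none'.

L0 track_target: idle → wire = none
L1 escape: idle → wire stays none
L2 phototaxis: active, suppressor → wire = (3, 3)
L3 align_heading: idle → wire stays (3, 3)
L4 seek_light: active, suppressor → wire = (1, 2)
L5 avoid_obstacle: active, inhibitor → wire = none
actuator = none

none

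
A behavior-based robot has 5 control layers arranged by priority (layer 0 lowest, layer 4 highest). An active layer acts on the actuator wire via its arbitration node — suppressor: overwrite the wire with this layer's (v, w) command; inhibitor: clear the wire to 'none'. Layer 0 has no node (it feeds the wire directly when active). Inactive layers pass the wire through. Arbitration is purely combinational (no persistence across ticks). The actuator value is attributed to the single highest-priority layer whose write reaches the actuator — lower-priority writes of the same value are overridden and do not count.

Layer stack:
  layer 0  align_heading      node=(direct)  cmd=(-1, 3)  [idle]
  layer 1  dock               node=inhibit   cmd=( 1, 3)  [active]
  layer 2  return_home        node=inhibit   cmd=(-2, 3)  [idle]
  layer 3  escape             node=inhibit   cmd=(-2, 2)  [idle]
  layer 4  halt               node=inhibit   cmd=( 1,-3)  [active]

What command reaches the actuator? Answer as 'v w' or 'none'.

layer 0 (align_heading) idle — none
layer 1 (dock) active — inhibits: none
layer 2 (return_home) idle — unchanged: none
layer 3 (escape) idle — unchanged: none
layer 4 (halt) active — inhibits: none
→ actuator none

none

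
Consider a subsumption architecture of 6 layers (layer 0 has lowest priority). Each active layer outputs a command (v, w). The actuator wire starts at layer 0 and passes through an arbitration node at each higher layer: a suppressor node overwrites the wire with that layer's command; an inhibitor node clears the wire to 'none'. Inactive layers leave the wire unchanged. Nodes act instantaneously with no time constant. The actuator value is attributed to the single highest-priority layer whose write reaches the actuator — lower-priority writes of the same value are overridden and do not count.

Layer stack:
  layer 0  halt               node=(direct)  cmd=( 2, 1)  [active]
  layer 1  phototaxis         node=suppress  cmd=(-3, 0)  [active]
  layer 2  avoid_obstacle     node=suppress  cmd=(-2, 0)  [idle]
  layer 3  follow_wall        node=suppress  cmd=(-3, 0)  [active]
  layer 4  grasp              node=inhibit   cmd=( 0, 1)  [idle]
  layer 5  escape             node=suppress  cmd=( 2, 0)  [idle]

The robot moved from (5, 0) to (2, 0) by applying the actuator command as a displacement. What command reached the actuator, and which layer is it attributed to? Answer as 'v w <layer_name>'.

-3 0 follow_wall

displacement = (2, 0) − (5, 0) = (-3, 0)
L0 halt: active, feeds wire = (2, 1)
L1 phototaxis: active, suppressor → wire = (-3, 0)
L2 avoid_obstacle: idle → wire stays (-3, 0)
L3 follow_wall: active, suppressor → wire = (-3, 0)
L4 grasp: idle → wire stays (-3, 0)
L5 escape: idle → wire stays (-3, 0)
actuator = (-3, 0) — from layer 3 (follow_wall)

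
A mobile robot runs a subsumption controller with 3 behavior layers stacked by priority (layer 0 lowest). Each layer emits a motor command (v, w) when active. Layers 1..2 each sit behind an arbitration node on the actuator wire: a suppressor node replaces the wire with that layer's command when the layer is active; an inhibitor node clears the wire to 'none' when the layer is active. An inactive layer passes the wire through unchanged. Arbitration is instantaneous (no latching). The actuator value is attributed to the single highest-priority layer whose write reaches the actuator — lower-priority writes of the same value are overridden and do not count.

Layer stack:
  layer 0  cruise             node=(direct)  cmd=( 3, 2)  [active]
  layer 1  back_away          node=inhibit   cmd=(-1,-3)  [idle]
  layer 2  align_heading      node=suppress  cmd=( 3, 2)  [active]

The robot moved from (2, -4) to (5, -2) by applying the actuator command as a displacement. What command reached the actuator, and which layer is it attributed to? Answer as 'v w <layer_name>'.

3 2 align_heading

displacement = (5, -2) − (2, -4) = (3, 2)
L0 cruise: active, feeds wire = (3, 2)
L1 back_away: idle → wire stays (3, 2)
L2 align_heading: active, suppressor → wire = (3, 2)
actuator = (3, 2) — from layer 2 (align_heading)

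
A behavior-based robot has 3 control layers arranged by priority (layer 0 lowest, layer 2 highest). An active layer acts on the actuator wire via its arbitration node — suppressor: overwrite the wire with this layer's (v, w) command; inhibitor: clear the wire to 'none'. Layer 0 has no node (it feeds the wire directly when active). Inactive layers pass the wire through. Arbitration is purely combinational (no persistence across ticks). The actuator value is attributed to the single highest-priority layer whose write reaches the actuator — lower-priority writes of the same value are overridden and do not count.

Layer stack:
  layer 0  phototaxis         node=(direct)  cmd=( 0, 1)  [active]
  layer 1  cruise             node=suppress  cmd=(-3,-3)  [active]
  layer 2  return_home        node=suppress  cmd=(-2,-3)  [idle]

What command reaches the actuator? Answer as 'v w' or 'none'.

layer 0 (phototaxis) active — direct: (0, 1)
layer 1 (cruise) active — suppresses: (-3, -3)
layer 2 (return_home) idle — unchanged: (-3, -3)
→ actuator (-3, -3)

-3 -3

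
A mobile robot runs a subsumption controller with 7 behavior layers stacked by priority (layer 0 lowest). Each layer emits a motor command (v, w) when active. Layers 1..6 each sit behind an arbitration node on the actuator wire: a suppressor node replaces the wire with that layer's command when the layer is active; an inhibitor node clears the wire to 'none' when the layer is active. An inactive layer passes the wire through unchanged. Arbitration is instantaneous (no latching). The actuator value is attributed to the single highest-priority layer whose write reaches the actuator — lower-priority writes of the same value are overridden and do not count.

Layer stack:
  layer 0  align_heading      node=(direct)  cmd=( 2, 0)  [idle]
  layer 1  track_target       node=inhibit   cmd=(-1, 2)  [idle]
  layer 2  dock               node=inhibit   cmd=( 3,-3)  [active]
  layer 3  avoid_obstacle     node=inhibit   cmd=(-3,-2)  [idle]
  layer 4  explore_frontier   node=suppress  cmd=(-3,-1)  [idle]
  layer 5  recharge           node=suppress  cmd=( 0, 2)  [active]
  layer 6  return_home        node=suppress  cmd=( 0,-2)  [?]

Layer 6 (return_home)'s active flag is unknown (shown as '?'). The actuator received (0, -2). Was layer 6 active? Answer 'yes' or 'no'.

If layer 6 is active=yes:
  actuator would be (0, -2)
If layer 6 is active=no:
  actuator would be (0, 2)
Observed (0, -2), so layer 6 was active.

yes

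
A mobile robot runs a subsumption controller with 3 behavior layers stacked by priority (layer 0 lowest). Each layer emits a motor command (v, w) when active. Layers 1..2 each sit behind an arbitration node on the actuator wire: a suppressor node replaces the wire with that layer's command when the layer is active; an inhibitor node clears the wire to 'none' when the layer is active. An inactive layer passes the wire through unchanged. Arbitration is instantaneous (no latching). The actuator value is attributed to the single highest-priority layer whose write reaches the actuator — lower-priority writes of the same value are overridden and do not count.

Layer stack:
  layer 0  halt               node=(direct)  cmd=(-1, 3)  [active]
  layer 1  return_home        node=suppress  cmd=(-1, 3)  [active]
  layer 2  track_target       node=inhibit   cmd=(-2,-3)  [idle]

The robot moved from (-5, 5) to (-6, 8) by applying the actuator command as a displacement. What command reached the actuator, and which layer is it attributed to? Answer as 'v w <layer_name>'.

displacement = (-6, 8) − (-5, 5) = (-1, 3)
L0 halt: active, feeds wire = (-1, 3)
L1 return_home: active, suppressor → wire = (-1, 3)
L2 track_target: idle → wire stays (-1, 3)
actuator = (-1, 3) — from layer 1 (return_home)

-1 3 return_home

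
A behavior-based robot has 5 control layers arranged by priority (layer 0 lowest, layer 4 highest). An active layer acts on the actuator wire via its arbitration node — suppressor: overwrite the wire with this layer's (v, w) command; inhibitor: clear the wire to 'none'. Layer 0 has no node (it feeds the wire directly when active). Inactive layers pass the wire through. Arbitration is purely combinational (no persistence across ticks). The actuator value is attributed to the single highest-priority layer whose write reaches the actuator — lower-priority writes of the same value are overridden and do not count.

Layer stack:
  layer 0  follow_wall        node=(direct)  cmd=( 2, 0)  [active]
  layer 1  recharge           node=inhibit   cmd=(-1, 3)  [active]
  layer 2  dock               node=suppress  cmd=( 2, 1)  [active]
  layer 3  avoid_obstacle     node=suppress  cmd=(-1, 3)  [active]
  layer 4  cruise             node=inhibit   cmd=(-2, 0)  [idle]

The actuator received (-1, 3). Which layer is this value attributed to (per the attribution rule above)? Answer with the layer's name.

layer 0 (follow_wall) active — direct: (2, 0)
layer 1 (recharge) active — inhibits: none
layer 2 (dock) active — suppresses: (2, 1)
layer 3 (avoid_obstacle) active — suppresses: (-1, 3)
layer 4 (cruise) idle — unchanged: (-1, 3)
→ actuator (-1, 3)
last writer: layer 3 = avoid_obstacle

avoid_obstacle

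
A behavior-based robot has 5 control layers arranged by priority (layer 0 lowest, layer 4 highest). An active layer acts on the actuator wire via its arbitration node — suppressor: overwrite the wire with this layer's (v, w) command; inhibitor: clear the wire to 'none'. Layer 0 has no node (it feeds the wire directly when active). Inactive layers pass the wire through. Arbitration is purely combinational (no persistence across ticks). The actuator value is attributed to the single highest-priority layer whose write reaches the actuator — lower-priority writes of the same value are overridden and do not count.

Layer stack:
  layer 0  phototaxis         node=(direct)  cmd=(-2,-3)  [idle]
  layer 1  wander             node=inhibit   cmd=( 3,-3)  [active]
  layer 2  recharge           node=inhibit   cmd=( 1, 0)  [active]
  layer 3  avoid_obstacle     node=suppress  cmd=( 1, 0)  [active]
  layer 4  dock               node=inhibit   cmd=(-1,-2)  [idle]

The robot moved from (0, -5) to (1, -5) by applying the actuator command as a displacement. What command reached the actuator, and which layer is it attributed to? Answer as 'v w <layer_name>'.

1 0 avoid_obstacle

displacement = (1, -5) − (0, -5) = (1, 0)
layer 0 (phototaxis) idle — none
layer 1 (wander) active — inhibits: none
layer 2 (recharge) active — inhibits: none
layer 3 (avoid_obstacle) active — suppresses: (1, 0)
layer 4 (dock) idle — unchanged: (1, 0)
→ actuator (1, 0) — from layer 3 (avoid_obstacle)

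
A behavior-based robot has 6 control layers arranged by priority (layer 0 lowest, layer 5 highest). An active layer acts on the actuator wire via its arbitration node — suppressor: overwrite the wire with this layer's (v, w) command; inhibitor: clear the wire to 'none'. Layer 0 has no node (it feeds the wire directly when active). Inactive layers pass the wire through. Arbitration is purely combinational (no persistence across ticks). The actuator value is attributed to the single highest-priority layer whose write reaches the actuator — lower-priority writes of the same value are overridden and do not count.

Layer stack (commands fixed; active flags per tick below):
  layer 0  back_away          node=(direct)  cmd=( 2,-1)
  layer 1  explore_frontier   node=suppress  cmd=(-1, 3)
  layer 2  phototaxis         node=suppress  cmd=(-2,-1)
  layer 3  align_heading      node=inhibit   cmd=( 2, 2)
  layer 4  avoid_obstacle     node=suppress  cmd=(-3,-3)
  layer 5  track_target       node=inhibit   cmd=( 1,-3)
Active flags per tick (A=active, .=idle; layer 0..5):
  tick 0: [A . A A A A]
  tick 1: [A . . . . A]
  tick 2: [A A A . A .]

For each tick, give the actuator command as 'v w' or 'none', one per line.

none
none
-3 -3

tick 0:
  [0] back_away on; wire := (2, -1)
  [1] explore_frontier off; pass (2, -1)
  [2] phototaxis on (suppress); wire := (-2, -1)
  [3] align_heading on (inhibit); wire := none
  [4] avoid_obstacle on (suppress); wire := (-3, -3)
  [5] track_target on (inhibit); wire := none
  output none
tick 1:
  [0] back_away on; wire := (2, -1)
  [1] explore_frontier off; pass (2, -1)
  [2] phototaxis off; pass (2, -1)
  [3] align_heading off; pass (2, -1)
  [4] avoid_obstacle off; pass (2, -1)
  [5] track_target on (inhibit); wire := none
  output none
tick 2:
  [0] back_away on; wire := (2, -1)
  [1] explore_frontier on (suppress); wire := (-1, 3)
  [2] phototaxis on (suppress); wire := (-2, -1)
  [3] align_heading off; pass (-2, -1)
  [4] avoid_obstacle on (suppress); wire := (-3, -3)
  [5] track_target off; pass (-3, -3)
  output (-3, -3)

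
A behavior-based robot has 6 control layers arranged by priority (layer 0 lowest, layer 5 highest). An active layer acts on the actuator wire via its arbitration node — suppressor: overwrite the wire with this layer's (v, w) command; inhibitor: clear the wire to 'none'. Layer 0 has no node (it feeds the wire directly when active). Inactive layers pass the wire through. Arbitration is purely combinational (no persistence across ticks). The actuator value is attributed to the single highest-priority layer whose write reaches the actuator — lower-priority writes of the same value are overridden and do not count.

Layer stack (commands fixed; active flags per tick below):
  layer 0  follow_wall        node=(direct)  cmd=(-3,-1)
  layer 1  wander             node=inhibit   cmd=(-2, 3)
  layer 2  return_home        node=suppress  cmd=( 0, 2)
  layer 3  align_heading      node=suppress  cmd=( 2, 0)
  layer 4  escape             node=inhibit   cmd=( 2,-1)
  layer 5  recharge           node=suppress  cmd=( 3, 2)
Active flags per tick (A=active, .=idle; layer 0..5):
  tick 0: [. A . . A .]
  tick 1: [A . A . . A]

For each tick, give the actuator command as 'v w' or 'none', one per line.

tick 0:
  [0] follow_wall off; wire := none
  [1] wander on (inhibit); wire := none
  [2] return_home off; pass none
  [3] align_heading off; pass none
  [4] escape on (inhibit); wire := none
  [5] recharge off; pass none
  output none
tick 1:
  [0] follow_wall on; wire := (-3, -1)
  [1] wander off; pass (-3, -1)
  [2] return_home on (suppress); wire := (0, 2)
  [3] align_heading off; pass (0, 2)
  [4] escape off; pass (0, 2)
  [5] recharge on (suppress); wire := (3, 2)
  output (3, 2)

none
3 2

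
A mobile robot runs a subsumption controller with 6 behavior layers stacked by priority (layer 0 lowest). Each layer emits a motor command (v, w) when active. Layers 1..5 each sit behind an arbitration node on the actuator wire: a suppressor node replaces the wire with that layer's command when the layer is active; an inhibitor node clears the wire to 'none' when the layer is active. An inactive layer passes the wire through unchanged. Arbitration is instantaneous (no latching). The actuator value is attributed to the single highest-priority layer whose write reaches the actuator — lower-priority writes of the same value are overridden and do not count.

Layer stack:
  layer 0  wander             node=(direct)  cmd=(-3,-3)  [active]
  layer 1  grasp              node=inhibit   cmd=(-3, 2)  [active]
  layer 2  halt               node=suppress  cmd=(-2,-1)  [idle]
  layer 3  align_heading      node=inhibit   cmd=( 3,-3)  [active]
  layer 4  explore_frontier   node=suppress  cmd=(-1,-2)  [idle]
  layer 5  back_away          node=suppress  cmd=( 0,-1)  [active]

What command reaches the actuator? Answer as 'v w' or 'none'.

L0 wander: active, feeds wire = (-3, -3)
L1 grasp: active, inhibitor → wire = none
L2 halt: idle → wire stays none
L3 align_heading: active, inhibitor → wire = none
L4 explore_frontier: idle → wire stays none
L5 back_away: active, suppressor → wire = (0, -1)
actuator = (0, -1)

0 -1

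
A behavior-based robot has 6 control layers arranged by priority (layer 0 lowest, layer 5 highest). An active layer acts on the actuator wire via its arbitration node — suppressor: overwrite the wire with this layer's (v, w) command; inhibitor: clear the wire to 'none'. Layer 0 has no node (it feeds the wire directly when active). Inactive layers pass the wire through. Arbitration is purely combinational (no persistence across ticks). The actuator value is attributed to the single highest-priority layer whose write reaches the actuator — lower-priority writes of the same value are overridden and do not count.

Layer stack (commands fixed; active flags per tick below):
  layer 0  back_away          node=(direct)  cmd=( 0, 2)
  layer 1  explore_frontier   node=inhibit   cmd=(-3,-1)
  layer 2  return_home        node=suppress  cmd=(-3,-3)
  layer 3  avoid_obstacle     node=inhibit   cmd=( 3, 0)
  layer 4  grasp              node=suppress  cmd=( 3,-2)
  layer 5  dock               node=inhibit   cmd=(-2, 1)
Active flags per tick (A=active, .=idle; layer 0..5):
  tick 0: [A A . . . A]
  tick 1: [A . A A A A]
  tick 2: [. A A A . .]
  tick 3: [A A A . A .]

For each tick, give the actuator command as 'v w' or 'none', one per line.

none
none
none
3 -2

tick 0:
  layer 0 (back_away) active — direct: (0, 2)
  layer 1 (explore_frontier) active — inhibits: none
  layer 2 (return_home) idle — unchanged: none
  layer 3 (avoid_obstacle) idle — unchanged: none
  layer 4 (grasp) idle — unchanged: none
  layer 5 (dock) active — inhibits: none
  → actuator none
tick 1:
  layer 0 (back_away) active — direct: (0, 2)
  layer 1 (explore_frontier) idle — unchanged: (0, 2)
  layer 2 (return_home) active — suppresses: (-3, -3)
  layer 3 (avoid_obstacle) active — inhibits: none
  layer 4 (grasp) active — suppresses: (3, -2)
  layer 5 (dock) active — inhibits: none
  → actuator none
tick 2:
  layer 0 (back_away) idle — none
  layer 1 (explore_frontier) active — inhibits: none
  layer 2 (return_home) active — suppresses: (-3, -3)
  layer 3 (avoid_obstacle) active — inhibits: none
  layer 4 (grasp) idle — unchanged: none
  layer 5 (dock) idle — unchanged: none
  → actuator none
tick 3:
  layer 0 (back_away) active — direct: (0, 2)
  layer 1 (explore_frontier) active — inhibits: none
  layer 2 (return_home) active — suppresses: (-3, -3)
  layer 3 (avoid_obstacle) idle — unchanged: (-3, -3)
  layer 4 (grasp) active — suppresses: (3, -2)
  layer 5 (dock) idle — unchanged: (3, -2)
  → actuator (3, -2)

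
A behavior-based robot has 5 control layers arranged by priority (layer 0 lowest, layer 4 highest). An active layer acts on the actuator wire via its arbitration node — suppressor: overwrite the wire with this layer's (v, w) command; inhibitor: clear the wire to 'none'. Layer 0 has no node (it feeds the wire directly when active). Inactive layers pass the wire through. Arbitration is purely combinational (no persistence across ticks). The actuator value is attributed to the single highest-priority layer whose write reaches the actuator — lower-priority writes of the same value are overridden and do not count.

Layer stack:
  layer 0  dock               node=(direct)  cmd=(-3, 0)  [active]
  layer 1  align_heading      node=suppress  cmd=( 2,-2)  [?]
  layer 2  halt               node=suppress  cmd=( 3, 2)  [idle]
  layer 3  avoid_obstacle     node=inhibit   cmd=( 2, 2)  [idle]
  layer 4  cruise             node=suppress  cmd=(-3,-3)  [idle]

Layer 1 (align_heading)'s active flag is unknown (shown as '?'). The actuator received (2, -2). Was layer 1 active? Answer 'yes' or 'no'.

If layer 1 is active=yes:
  actuator would be (2, -2)
If layer 1 is active=no:
  actuator would be (-3, 0)
Observed (2, -2), so layer 1 was active.

yes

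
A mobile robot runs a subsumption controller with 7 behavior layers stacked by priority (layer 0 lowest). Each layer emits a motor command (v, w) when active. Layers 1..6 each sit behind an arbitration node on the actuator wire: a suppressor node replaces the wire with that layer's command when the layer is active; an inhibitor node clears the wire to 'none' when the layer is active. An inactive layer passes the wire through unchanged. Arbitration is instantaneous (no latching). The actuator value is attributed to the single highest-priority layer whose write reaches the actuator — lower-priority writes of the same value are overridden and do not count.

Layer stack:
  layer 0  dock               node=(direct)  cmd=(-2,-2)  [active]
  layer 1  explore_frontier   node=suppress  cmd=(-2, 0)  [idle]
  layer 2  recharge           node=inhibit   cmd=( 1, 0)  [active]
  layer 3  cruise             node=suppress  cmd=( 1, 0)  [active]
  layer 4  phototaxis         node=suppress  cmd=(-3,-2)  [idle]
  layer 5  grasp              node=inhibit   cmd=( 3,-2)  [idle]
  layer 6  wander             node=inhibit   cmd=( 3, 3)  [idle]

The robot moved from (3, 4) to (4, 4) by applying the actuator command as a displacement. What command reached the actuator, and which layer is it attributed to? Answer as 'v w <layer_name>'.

displacement = (4, 4) − (3, 4) = (1, 0)
layer 0 (dock) active — direct: (-2, -2)
layer 1 (explore_frontier) idle — unchanged: (-2, -2)
layer 2 (recharge) active — inhibits: none
layer 3 (cruise) active — suppresses: (1, 0)
layer 4 (phototaxis) idle — unchanged: (1, 0)
layer 5 (grasp) idle — unchanged: (1, 0)
layer 6 (wander) idle — unchanged: (1, 0)
→ actuator (1, 0) — from layer 3 (cruise)

1 0 cruise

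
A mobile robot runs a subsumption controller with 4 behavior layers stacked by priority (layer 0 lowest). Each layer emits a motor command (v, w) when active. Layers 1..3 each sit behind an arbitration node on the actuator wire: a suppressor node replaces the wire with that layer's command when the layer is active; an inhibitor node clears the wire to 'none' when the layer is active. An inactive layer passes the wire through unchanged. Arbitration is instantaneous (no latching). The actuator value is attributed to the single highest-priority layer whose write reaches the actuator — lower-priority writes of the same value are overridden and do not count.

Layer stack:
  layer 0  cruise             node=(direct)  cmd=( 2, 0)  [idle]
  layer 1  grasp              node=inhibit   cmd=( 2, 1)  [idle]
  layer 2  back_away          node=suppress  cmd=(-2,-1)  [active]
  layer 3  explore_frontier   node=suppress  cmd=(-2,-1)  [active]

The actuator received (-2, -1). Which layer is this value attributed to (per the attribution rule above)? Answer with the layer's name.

L0 cruise: idle → wire = none
L1 grasp: idle → wire stays none
L2 back_away: active, suppressor → wire = (-2, -1)
L3 explore_frontier: active, suppressor → wire = (-2, -1)
actuator = (-2, -1)
last writer: layer 3 = explore_frontier

explore_frontier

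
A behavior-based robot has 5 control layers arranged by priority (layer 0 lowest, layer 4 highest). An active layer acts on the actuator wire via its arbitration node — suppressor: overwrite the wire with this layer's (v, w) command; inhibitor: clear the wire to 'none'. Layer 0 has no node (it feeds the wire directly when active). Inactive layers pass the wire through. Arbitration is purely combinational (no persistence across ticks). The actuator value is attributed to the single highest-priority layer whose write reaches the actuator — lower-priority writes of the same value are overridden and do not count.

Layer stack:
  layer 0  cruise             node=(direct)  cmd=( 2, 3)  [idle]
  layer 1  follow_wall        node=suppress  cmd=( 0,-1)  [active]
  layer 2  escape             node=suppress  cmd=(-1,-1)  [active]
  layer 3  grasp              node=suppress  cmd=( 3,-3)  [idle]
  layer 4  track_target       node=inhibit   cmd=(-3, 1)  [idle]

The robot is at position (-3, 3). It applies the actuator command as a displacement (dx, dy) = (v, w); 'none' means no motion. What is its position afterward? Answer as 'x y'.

L0 cruise: idle → wire = none
L1 follow_wall: active, suppressor → wire = (0, -1)
L2 escape: active, suppressor → wire = (-1, -1)
L3 grasp: idle → wire stays (-1, -1)
L4 track_target: idle → wire stays (-1, -1)
actuator = (-1, -1)
position: (-3, 3) + (-1, -1) = (-4, 2)

-4 2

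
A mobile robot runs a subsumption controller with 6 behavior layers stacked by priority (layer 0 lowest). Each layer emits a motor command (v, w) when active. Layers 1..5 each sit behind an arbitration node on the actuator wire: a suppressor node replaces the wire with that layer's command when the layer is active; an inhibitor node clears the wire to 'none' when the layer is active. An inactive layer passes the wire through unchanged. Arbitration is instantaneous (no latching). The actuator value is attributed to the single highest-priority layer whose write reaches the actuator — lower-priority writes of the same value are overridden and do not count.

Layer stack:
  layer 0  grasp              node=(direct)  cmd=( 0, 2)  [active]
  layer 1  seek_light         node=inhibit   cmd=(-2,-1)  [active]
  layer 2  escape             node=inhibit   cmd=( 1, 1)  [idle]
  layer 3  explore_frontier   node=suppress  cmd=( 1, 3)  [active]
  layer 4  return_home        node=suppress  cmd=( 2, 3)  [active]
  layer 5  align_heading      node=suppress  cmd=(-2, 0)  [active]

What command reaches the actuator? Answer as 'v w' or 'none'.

[0] grasp on; wire := (0, 2)
[1] seek_light on (inhibit); wire := none
[2] escape off; pass none
[3] explore_frontier on (suppress); wire := (1, 3)
[4] return_home on (suppress); wire := (2, 3)
[5] align_heading on (suppress); wire := (-2, 0)
output (-2, 0)

-2 0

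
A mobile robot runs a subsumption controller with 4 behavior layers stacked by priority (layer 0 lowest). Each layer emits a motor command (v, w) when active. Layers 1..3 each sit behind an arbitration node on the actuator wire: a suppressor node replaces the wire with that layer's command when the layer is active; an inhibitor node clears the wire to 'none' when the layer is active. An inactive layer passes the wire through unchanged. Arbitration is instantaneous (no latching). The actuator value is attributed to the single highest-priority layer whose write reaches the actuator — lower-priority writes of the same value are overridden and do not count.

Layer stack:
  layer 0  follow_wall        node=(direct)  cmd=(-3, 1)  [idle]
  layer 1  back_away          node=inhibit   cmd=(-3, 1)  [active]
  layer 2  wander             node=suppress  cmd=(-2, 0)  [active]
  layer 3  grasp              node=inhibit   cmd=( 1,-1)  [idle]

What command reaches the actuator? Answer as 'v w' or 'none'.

-2 0

layer 0 (follow_wall) idle — none
layer 1 (back_away) active — inhibits: none
layer 2 (wander) active — suppresses: (-2, 0)
layer 3 (grasp) idle — unchanged: (-2, 0)
→ actuator (-2, 0)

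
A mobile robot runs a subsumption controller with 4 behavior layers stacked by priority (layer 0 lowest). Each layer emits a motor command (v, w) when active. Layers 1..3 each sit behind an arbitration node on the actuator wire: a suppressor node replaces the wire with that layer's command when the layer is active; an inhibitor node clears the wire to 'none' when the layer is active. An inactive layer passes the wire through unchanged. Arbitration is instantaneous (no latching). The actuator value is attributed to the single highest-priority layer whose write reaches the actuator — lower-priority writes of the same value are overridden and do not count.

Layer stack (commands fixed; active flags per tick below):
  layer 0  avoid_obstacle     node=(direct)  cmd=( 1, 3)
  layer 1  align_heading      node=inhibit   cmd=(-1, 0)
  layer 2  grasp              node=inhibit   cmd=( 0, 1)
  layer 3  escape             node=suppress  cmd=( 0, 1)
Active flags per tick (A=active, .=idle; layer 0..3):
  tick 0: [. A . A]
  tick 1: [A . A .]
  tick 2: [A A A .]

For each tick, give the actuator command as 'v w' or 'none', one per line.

tick 0:
  L0 avoid_obstacle: idle → wire = none
  L1 align_heading: active, inhibitor → wire = none
  L2 grasp: idle → wire stays none
  L3 escape: active, suppressor → wire = (0, 1)
  actuator = (0, 1)
tick 1:
  L0 avoid_obstacle: active, feeds wire = (1, 3)
  L1 align_heading: idle → wire stays (1, 3)
  L2 grasp: active, inhibitor → wire = none
  L3 escape: idle → wire stays none
  actuator = none
tick 2:
  L0 avoid_obstacle: active, feeds wire = (1, 3)
  L1 align_heading: active, inhibitor → wire = none
  L2 grasp: active, inhibitor → wire = none
  L3 escape: idle → wire stays none
  actuator = none

0 1
none
none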